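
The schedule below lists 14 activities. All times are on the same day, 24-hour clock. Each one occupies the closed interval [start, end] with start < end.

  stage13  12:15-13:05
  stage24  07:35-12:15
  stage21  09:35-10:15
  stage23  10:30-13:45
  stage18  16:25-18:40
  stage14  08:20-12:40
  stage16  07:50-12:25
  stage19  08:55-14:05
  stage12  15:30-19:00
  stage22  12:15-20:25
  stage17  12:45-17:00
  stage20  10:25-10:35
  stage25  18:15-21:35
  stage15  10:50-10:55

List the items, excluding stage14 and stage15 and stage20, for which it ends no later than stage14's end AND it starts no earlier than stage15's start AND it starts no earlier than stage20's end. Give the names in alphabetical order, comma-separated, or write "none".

none

Conditions: its end is no later than stage14's end (X.end <= 12:40) AND its start is no earlier than stage15's start (X.start >= 10:50) AND its start is no earlier than stage20's end (X.start >= 10:35).
stage12: end 19:00 <= 12:40? ✗; start 15:30 >= 10:50? ✓; start 15:30 >= 10:35? ✓ → no.
stage13: end 13:05 <= 12:40? ✗; start 12:15 >= 10:50? ✓; start 12:15 >= 10:35? ✓ → no.
stage16: end 12:25 <= 12:40? ✓; start 07:50 >= 10:50? ✗; start 07:50 >= 10:35? ✗ → no.
stage17: end 17:00 <= 12:40? ✗; start 12:45 >= 10:50? ✓; start 12:45 >= 10:35? ✓ → no.
stage18: end 18:40 <= 12:40? ✗; start 16:25 >= 10:50? ✓; start 16:25 >= 10:35? ✓ → no.
stage19: end 14:05 <= 12:40? ✗; start 08:55 >= 10:50? ✗; start 08:55 >= 10:35? ✗ → no.
stage21: end 10:15 <= 12:40? ✓; start 09:35 >= 10:50? ✗; start 09:35 >= 10:35? ✗ → no.
stage22: end 20:25 <= 12:40? ✗; start 12:15 >= 10:50? ✓; start 12:15 >= 10:35? ✓ → no.
stage23: end 13:45 <= 12:40? ✗; start 10:30 >= 10:50? ✗; start 10:30 >= 10:35? ✗ → no.
stage24: end 12:15 <= 12:40? ✓; start 07:35 >= 10:50? ✗; start 07:35 >= 10:35? ✗ → no.
stage25: end 21:35 <= 12:40? ✗; start 18:15 >= 10:50? ✓; start 18:15 >= 10:35? ✓ → no.
Result: none.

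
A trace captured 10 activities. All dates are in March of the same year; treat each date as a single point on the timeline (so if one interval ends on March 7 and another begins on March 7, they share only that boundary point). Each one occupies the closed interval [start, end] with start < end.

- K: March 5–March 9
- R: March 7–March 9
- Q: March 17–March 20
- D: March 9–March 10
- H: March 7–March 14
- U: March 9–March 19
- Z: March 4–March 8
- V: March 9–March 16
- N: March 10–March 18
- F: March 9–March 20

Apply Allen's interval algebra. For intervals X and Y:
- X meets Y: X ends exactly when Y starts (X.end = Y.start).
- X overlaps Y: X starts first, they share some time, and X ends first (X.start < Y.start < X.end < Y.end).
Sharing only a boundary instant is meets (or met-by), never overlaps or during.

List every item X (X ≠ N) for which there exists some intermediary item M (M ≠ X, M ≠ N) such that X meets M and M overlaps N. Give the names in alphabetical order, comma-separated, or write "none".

K, R

Target N = [March 10, March 18].
Intermediaries M with M overlaps N: H, V.
Via H — items with X meets H: none.
Via V — items with X meets V: K, R.
Union: K, R.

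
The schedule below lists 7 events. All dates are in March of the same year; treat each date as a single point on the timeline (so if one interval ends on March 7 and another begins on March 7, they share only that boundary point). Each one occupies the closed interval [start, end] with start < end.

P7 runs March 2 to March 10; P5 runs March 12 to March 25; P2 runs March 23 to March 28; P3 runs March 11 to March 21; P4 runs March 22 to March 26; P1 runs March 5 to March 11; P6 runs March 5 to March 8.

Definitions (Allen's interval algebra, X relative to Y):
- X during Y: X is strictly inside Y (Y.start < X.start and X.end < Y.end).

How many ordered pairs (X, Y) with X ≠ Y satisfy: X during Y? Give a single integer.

Checking all 42 ordered pairs for relation 'during'; matching pairs in alphabetical order:
(P6, P7): P6 during P7 ✓
Count: 1.

1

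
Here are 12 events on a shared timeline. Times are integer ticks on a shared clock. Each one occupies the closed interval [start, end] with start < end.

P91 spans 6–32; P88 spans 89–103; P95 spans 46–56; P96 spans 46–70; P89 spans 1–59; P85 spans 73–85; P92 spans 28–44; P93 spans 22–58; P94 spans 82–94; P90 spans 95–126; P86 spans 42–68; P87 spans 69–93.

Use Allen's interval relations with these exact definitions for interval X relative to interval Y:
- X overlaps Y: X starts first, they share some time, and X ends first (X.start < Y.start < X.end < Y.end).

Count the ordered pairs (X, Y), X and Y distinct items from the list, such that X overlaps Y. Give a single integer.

14

Checking all 132 ordered pairs for relation 'overlaps'; matching pairs in alphabetical order:
(P85, P94): P85 overlaps P94 ✓
(P86, P96): P86 overlaps P96 ✓
(P87, P88): P87 overlaps P88 ✓
(P87, P94): P87 overlaps P94 ✓
(P88, P90): P88 overlaps P90 ✓
(P89, P86): P89 overlaps P86 ✓
(P89, P96): P89 overlaps P96 ✓
(P91, P92): P91 overlaps P92 ✓
(P91, P93): P91 overlaps P93 ✓
(P92, P86): P92 overlaps P86 ✓
(P93, P86): P93 overlaps P86 ✓
(P93, P96): P93 overlaps P96 ✓
(P94, P88): P94 overlaps P88 ✓
(P96, P87): P96 overlaps P87 ✓
Count: 14.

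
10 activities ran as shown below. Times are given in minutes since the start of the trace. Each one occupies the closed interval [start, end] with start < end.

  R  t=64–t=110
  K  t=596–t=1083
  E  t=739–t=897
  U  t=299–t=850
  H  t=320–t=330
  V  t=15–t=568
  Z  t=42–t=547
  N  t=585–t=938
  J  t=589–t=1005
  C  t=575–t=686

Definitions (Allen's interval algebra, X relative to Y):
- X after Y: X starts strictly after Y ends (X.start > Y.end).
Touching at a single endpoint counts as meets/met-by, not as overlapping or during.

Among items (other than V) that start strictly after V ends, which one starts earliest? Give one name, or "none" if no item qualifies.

Target V = [t=15, t=568].
C [t=575, t=686] → after → candidate.
E [t=739, t=897] → after → candidate.
H [t=320, t=330] → during → excluded.
J [t=589, t=1005] → after → candidate.
K [t=596, t=1083] → after → candidate.
N [t=585, t=938] → after → candidate.
R [t=64, t=110] → during → excluded.
U [t=299, t=850] → overlapped-by → excluded.
Z [t=42, t=547] → during → excluded.
Among candidates, earliest start is t=575 → C.

C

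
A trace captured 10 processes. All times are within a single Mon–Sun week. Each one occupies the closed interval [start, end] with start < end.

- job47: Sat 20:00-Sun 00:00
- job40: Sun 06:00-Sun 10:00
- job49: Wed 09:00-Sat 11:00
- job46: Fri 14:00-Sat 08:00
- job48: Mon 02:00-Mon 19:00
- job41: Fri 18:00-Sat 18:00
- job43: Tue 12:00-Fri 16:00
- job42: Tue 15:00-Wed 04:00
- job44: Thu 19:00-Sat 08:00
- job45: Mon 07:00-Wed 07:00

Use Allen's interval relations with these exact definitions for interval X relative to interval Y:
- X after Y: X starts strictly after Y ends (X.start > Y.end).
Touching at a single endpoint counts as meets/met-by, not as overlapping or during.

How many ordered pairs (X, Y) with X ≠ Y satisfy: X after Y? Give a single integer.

Checking all 90 ordered pairs for relation 'after'; matching pairs in alphabetical order:
(job40, job41): job40 after job41 ✓
(job40, job42): job40 after job42 ✓
(job40, job43): job40 after job43 ✓
(job40, job44): job40 after job44 ✓
(job40, job45): job40 after job45 ✓
(job40, job46): job40 after job46 ✓
(job40, job47): job40 after job47 ✓
(job40, job48): job40 after job48 ✓
(job40, job49): job40 after job49 ✓
(job41, job42): job41 after job42 ✓
(job41, job43): job41 after job43 ✓
(job41, job45): job41 after job45 ✓
(job41, job48): job41 after job48 ✓
(job42, job48): job42 after job48 ✓
(job43, job48): job43 after job48 ✓
(job44, job42): job44 after job42 ✓
(job44, job45): job44 after job45 ✓
(job44, job48): job44 after job48 ✓
(job46, job42): job46 after job42 ✓
(job46, job45): job46 after job45 ✓
(job46, job48): job46 after job48 ✓
(job47, job41): job47 after job41 ✓
(job47, job42): job47 after job42 ✓
(job47, job43): job47 after job43 ✓
... plus 8 further pairs not listed.
Count: 32.

32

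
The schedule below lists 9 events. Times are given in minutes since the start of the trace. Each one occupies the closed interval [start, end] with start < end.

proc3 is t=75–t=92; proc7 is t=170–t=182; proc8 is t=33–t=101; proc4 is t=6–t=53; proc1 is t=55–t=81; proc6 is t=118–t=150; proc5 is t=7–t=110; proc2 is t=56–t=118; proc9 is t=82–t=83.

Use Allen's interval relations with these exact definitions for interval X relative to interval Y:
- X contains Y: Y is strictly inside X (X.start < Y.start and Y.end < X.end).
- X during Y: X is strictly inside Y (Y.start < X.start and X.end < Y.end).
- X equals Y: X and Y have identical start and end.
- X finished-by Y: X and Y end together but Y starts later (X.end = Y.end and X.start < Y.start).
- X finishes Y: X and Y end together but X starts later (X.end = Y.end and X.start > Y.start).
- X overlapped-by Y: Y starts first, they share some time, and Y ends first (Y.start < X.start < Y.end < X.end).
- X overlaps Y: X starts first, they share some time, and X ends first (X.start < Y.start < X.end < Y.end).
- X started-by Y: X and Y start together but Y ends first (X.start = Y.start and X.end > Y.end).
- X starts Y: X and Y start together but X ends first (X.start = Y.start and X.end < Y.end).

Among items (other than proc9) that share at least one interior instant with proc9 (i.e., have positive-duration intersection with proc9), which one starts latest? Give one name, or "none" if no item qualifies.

Target proc9 = [t=82, t=83].
proc1 [t=55, t=81] → before → excluded.
proc2 [t=56, t=118] → contains → candidate.
proc3 [t=75, t=92] → contains → candidate.
proc4 [t=6, t=53] → before → excluded.
proc5 [t=7, t=110] → contains → candidate.
proc6 [t=118, t=150] → after → excluded.
proc7 [t=170, t=182] → after → excluded.
proc8 [t=33, t=101] → contains → candidate.
Among candidates, latest start is t=75 → proc3.

proc3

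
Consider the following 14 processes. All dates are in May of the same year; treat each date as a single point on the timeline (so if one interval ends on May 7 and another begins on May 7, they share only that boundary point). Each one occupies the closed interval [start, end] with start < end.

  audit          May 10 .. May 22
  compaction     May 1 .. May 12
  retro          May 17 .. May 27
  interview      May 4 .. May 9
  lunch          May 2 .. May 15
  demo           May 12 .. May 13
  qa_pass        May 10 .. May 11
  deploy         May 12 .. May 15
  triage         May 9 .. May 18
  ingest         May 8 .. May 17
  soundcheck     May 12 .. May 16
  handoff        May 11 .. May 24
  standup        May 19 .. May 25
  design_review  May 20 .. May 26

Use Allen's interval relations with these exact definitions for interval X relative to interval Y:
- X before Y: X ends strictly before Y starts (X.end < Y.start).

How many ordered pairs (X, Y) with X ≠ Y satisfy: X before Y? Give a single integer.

34

Checking all 182 ordered pairs for relation 'before'; matching pairs in alphabetical order:
(compaction, design_review): compaction before design_review ✓
(compaction, retro): compaction before retro ✓
(compaction, standup): compaction before standup ✓
(demo, design_review): demo before design_review ✓
(demo, retro): demo before retro ✓
(demo, standup): demo before standup ✓
(deploy, design_review): deploy before design_review ✓
(deploy, retro): deploy before retro ✓
(deploy, standup): deploy before standup ✓
(ingest, design_review): ingest before design_review ✓
(ingest, standup): ingest before standup ✓
(interview, audit): interview before audit ✓
(interview, demo): interview before demo ✓
(interview, deploy): interview before deploy ✓
(interview, design_review): interview before design_review ✓
(interview, handoff): interview before handoff ✓
(interview, qa_pass): interview before qa_pass ✓
(interview, retro): interview before retro ✓
(interview, soundcheck): interview before soundcheck ✓
(interview, standup): interview before standup ✓
(lunch, design_review): lunch before design_review ✓
(lunch, retro): lunch before retro ✓
(lunch, standup): lunch before standup ✓
(qa_pass, demo): qa_pass before demo ✓
... plus 10 further pairs not listed.
Count: 34.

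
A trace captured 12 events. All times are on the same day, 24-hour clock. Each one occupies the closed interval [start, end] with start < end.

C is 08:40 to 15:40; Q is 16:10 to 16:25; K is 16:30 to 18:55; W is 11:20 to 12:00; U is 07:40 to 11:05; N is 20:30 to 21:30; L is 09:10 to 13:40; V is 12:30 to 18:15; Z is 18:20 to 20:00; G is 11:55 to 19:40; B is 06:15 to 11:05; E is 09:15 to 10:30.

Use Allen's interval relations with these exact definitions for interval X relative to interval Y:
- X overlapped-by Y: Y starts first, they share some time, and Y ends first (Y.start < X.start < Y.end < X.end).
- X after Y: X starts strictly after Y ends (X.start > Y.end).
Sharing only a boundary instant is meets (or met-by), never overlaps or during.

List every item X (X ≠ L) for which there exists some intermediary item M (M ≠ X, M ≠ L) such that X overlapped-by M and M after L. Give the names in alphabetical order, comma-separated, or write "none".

Target L = [09:10, 13:40].
Intermediaries M with M after L: K, N, Q, Z.
Via K — items with X overlapped-by K: Z.
Via N — items with X overlapped-by N: none.
Via Q — items with X overlapped-by Q: none.
Via Z — items with X overlapped-by Z: none.
Union: Z.

Z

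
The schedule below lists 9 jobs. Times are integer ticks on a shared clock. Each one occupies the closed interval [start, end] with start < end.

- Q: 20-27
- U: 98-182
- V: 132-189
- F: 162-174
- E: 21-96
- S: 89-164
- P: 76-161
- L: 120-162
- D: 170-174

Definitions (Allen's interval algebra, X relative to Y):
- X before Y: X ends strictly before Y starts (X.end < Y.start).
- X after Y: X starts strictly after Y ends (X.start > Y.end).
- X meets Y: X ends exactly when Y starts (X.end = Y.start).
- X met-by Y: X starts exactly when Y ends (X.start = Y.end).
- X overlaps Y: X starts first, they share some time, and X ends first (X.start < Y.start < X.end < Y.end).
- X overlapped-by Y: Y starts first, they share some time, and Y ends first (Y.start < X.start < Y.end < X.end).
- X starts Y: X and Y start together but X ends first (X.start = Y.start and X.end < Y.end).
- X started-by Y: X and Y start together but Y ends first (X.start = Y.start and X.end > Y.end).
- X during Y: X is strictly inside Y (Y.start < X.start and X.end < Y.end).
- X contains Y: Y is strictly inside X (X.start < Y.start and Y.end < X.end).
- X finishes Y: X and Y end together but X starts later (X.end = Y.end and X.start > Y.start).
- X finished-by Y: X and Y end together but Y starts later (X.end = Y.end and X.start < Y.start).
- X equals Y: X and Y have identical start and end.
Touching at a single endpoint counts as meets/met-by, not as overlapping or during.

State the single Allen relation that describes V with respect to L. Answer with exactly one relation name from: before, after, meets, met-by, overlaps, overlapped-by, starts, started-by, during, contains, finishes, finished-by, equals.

overlapped-by

V = [132, 189]; L = [120, 162].
Compare endpoints: V.start > L.start, V.start < L.end, V.end > L.start, V.end > L.end.
That pattern is 'overlapped-by'.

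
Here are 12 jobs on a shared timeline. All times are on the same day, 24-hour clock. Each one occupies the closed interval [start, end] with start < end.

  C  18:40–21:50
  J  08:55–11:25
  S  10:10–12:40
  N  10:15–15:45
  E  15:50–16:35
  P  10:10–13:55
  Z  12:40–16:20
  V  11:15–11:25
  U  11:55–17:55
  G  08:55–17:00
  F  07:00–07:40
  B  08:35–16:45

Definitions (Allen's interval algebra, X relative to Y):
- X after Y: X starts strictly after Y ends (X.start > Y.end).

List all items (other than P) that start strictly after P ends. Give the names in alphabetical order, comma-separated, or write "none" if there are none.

Target P = [10:10, 13:55].
B [08:35, 16:45] → contains → no.
C [18:40, 21:50] → after → yes.
E [15:50, 16:35] → after → yes.
F [07:00, 07:40] → before → no.
G [08:55, 17:00] → contains → no.
J [08:55, 11:25] → overlaps → no.
N [10:15, 15:45] → overlapped-by → no.
S [10:10, 12:40] → starts → no.
U [11:55, 17:55] → overlapped-by → no.
V [11:15, 11:25] → during → no.
Z [12:40, 16:20] → overlapped-by → no.
Result: C, E.

C, E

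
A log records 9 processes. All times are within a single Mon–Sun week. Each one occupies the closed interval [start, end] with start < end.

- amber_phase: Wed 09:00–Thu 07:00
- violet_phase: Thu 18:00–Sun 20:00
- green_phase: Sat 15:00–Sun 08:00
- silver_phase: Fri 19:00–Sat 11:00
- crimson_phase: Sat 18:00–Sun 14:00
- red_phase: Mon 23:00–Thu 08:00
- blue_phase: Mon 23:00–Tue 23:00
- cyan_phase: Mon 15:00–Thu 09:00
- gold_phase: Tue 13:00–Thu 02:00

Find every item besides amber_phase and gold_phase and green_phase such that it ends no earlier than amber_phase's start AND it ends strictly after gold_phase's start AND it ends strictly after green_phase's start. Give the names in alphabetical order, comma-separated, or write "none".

Conditions: its end is no earlier than amber_phase's start (X.end >= Wed 09:00) AND its end is strictly after gold_phase's start (X.end > Tue 13:00) AND its end is strictly after green_phase's start (X.end > Sat 15:00).
blue_phase: end Tue 23:00 >= Wed 09:00? ✗; end Tue 23:00 > Tue 13:00? ✓; end Tue 23:00 > Sat 15:00? ✗ → no.
crimson_phase: end Sun 14:00 >= Wed 09:00? ✓; end Sun 14:00 > Tue 13:00? ✓; end Sun 14:00 > Sat 15:00? ✓ → yes.
cyan_phase: end Thu 09:00 >= Wed 09:00? ✓; end Thu 09:00 > Tue 13:00? ✓; end Thu 09:00 > Sat 15:00? ✗ → no.
red_phase: end Thu 08:00 >= Wed 09:00? ✓; end Thu 08:00 > Tue 13:00? ✓; end Thu 08:00 > Sat 15:00? ✗ → no.
silver_phase: end Sat 11:00 >= Wed 09:00? ✓; end Sat 11:00 > Tue 13:00? ✓; end Sat 11:00 > Sat 15:00? ✗ → no.
violet_phase: end Sun 20:00 >= Wed 09:00? ✓; end Sun 20:00 > Tue 13:00? ✓; end Sun 20:00 > Sat 15:00? ✓ → yes.
Result: crimson_phase, violet_phase.

crimson_phase, violet_phase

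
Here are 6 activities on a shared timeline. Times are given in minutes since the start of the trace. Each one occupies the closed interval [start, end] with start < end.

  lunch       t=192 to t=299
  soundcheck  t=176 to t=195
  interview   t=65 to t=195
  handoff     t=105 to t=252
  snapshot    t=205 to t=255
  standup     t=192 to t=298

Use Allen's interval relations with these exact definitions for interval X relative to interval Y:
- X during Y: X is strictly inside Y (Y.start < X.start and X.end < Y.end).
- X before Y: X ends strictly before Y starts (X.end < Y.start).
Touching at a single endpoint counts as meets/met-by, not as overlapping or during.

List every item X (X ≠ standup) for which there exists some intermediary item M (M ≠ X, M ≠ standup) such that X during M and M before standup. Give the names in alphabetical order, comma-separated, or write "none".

none

Target standup = [t=192, t=298].
Intermediaries M with M before standup: none.
Union: none.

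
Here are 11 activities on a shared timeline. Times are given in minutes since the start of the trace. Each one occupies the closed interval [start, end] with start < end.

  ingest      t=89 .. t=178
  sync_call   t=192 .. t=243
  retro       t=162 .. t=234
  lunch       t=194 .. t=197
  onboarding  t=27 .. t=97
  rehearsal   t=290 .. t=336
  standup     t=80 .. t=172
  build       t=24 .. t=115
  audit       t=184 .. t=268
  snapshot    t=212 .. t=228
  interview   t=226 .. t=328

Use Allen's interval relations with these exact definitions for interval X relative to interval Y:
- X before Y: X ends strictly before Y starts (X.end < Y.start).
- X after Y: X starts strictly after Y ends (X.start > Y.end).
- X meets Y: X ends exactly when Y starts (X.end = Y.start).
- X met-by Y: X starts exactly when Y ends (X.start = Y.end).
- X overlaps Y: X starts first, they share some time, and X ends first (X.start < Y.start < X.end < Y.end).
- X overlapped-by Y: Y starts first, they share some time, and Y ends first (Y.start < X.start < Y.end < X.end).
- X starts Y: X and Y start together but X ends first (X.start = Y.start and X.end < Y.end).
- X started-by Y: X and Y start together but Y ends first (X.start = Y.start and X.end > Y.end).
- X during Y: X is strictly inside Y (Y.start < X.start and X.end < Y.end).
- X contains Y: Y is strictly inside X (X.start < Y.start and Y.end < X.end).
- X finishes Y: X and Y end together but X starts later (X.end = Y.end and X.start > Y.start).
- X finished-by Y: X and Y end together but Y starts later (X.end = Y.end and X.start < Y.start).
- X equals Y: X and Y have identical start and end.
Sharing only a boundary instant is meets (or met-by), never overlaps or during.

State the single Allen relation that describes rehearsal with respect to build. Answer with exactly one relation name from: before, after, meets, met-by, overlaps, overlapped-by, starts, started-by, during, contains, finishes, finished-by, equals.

rehearsal = [t=290, t=336]; build = [t=24, t=115].
Compare endpoints: rehearsal.start > build.start, rehearsal.start > build.end, rehearsal.end > build.start, rehearsal.end > build.end.
That pattern is 'after'.

after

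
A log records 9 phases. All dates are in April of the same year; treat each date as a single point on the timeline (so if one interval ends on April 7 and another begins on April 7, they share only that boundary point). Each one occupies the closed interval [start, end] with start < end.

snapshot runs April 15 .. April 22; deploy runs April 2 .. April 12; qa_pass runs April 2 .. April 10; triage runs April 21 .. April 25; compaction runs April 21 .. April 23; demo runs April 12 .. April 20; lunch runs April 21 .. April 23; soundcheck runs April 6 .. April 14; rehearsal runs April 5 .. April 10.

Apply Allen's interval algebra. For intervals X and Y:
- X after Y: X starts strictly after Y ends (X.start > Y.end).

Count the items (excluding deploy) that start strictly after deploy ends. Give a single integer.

4

Target deploy = [April 2, April 12].
compaction [April 21, April 23] → after → counts.
demo [April 12, April 20] → met-by → no.
lunch [April 21, April 23] → after → counts.
qa_pass [April 2, April 10] → starts → no.
rehearsal [April 5, April 10] → during → no.
snapshot [April 15, April 22] → after → counts.
soundcheck [April 6, April 14] → overlapped-by → no.
triage [April 21, April 25] → after → counts.
Total: 4.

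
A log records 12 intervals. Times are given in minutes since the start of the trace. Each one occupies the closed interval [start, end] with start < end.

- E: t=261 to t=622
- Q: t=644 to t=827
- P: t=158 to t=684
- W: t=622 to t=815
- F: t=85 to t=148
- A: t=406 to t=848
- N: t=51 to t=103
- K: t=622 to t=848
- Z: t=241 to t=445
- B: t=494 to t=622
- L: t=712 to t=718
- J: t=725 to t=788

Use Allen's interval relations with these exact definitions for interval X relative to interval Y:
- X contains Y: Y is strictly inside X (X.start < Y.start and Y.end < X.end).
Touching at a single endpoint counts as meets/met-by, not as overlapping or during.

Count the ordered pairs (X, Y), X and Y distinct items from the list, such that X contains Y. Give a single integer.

Checking all 132 ordered pairs for relation 'contains'; matching pairs in alphabetical order:
(A, B): A contains B ✓
(A, J): A contains J ✓
(A, L): A contains L ✓
(A, Q): A contains Q ✓
(A, W): A contains W ✓
(K, J): K contains J ✓
(K, L): K contains L ✓
(K, Q): K contains Q ✓
(P, B): P contains B ✓
(P, E): P contains E ✓
(P, Z): P contains Z ✓
(Q, J): Q contains J ✓
(Q, L): Q contains L ✓
(W, J): W contains J ✓
(W, L): W contains L ✓
Count: 15.

15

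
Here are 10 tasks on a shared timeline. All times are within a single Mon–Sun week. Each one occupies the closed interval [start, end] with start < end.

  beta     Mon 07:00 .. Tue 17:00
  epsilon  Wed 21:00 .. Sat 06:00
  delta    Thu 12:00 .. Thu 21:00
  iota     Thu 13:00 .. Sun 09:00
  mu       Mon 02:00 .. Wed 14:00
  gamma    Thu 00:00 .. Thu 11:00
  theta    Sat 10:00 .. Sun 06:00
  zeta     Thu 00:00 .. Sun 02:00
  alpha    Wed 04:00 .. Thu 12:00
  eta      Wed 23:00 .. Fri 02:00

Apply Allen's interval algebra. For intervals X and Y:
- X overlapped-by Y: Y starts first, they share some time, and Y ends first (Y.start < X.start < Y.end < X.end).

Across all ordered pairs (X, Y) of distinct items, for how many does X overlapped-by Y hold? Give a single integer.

11

Checking all 90 ordered pairs for relation 'overlapped-by'; matching pairs in alphabetical order:
(alpha, mu): alpha overlapped-by mu ✓
(epsilon, alpha): epsilon overlapped-by alpha ✓
(eta, alpha): eta overlapped-by alpha ✓
(iota, delta): iota overlapped-by delta ✓
(iota, epsilon): iota overlapped-by epsilon ✓
(iota, eta): iota overlapped-by eta ✓
(iota, zeta): iota overlapped-by zeta ✓
(theta, zeta): theta overlapped-by zeta ✓
(zeta, alpha): zeta overlapped-by alpha ✓
(zeta, epsilon): zeta overlapped-by epsilon ✓
(zeta, eta): zeta overlapped-by eta ✓
Count: 11.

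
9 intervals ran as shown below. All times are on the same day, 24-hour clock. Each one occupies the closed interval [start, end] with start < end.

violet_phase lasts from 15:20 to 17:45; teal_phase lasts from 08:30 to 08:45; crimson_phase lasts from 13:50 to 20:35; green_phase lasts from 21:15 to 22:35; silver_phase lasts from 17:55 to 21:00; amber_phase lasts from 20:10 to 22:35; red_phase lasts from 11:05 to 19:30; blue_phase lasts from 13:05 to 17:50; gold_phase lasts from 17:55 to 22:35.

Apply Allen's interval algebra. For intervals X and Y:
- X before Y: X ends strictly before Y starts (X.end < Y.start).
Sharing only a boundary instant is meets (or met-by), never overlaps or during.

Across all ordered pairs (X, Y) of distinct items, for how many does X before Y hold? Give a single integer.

20

Checking all 72 ordered pairs for relation 'before'; matching pairs in alphabetical order:
(blue_phase, amber_phase): blue_phase before amber_phase ✓
(blue_phase, gold_phase): blue_phase before gold_phase ✓
(blue_phase, green_phase): blue_phase before green_phase ✓
(blue_phase, silver_phase): blue_phase before silver_phase ✓
(crimson_phase, green_phase): crimson_phase before green_phase ✓
(red_phase, amber_phase): red_phase before amber_phase ✓
(red_phase, green_phase): red_phase before green_phase ✓
(silver_phase, green_phase): silver_phase before green_phase ✓
(teal_phase, amber_phase): teal_phase before amber_phase ✓
(teal_phase, blue_phase): teal_phase before blue_phase ✓
(teal_phase, crimson_phase): teal_phase before crimson_phase ✓
(teal_phase, gold_phase): teal_phase before gold_phase ✓
(teal_phase, green_phase): teal_phase before green_phase ✓
(teal_phase, red_phase): teal_phase before red_phase ✓
(teal_phase, silver_phase): teal_phase before silver_phase ✓
(teal_phase, violet_phase): teal_phase before violet_phase ✓
(violet_phase, amber_phase): violet_phase before amber_phase ✓
(violet_phase, gold_phase): violet_phase before gold_phase ✓
(violet_phase, green_phase): violet_phase before green_phase ✓
(violet_phase, silver_phase): violet_phase before silver_phase ✓
Count: 20.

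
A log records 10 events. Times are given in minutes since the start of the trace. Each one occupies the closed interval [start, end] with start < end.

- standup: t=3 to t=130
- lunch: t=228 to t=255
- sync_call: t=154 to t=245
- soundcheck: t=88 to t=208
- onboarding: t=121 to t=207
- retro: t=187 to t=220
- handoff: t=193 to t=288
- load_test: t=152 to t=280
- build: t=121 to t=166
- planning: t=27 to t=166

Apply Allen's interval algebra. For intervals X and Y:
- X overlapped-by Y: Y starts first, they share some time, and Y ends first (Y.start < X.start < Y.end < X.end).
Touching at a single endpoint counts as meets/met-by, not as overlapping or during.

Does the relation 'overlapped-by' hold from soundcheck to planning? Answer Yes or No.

Yes

soundcheck = [t=88, t=208], planning = [t=27, t=166].
Actual relation of soundcheck to planning: overlapped-by.
Asked whether 'overlapped-by' holds → Yes.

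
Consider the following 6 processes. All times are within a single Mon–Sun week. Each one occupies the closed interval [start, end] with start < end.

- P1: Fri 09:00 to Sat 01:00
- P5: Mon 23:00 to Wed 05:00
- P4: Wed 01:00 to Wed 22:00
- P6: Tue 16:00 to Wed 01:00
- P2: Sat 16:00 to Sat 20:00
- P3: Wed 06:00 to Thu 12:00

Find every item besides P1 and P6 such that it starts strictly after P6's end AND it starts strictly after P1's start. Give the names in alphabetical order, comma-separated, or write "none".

Conditions: its start is strictly after P6's end (X.start > Wed 01:00) AND its start is strictly after P1's start (X.start > Fri 09:00).
P2: start Sat 16:00 > Wed 01:00? ✓; start Sat 16:00 > Fri 09:00? ✓ → yes.
P3: start Wed 06:00 > Wed 01:00? ✓; start Wed 06:00 > Fri 09:00? ✗ → no.
P4: start Wed 01:00 > Wed 01:00? ✗; start Wed 01:00 > Fri 09:00? ✗ → no.
P5: start Mon 23:00 > Wed 01:00? ✗; start Mon 23:00 > Fri 09:00? ✗ → no.
Result: P2.

P2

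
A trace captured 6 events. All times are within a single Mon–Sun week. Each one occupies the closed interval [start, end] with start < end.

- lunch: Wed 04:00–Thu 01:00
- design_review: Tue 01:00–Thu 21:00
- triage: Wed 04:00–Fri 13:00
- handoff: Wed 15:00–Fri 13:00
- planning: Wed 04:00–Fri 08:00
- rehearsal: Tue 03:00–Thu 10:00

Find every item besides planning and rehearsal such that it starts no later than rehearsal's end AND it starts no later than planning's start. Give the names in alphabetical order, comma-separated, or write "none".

Conditions: its start is no later than rehearsal's end (X.start <= Thu 10:00) AND its start is no later than planning's start (X.start <= Wed 04:00).
design_review: start Tue 01:00 <= Thu 10:00? ✓; start Tue 01:00 <= Wed 04:00? ✓ → yes.
handoff: start Wed 15:00 <= Thu 10:00? ✓; start Wed 15:00 <= Wed 04:00? ✗ → no.
lunch: start Wed 04:00 <= Thu 10:00? ✓; start Wed 04:00 <= Wed 04:00? ✓ → yes.
triage: start Wed 04:00 <= Thu 10:00? ✓; start Wed 04:00 <= Wed 04:00? ✓ → yes.
Result: design_review, lunch, triage.

design_review, lunch, triage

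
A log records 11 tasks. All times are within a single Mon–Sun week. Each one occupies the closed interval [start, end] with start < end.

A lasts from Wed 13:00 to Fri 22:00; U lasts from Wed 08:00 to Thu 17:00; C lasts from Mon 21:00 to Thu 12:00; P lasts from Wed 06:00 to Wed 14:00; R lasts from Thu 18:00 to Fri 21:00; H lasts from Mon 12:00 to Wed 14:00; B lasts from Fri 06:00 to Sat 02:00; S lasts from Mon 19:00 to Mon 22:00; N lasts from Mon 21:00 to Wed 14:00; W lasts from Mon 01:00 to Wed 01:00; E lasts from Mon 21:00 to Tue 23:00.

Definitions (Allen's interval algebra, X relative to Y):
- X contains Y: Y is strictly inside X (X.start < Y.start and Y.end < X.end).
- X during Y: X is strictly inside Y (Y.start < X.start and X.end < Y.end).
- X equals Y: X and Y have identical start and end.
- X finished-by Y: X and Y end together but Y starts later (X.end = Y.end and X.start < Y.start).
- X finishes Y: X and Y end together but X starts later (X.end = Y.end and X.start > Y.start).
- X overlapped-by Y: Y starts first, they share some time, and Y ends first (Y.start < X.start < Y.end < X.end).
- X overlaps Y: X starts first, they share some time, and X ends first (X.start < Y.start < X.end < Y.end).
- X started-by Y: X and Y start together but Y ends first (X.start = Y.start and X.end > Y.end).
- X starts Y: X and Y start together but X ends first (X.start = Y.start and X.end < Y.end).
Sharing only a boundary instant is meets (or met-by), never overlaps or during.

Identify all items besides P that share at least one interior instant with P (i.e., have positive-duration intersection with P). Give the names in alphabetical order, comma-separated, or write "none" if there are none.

Target P = [Wed 06:00, Wed 14:00].
A [Wed 13:00, Fri 22:00] → overlapped-by → yes.
B [Fri 06:00, Sat 02:00] → after → no.
C [Mon 21:00, Thu 12:00] → contains → yes.
E [Mon 21:00, Tue 23:00] → before → no.
H [Mon 12:00, Wed 14:00] → finished-by → yes.
N [Mon 21:00, Wed 14:00] → finished-by → yes.
R [Thu 18:00, Fri 21:00] → after → no.
S [Mon 19:00, Mon 22:00] → before → no.
U [Wed 08:00, Thu 17:00] → overlapped-by → yes.
W [Mon 01:00, Wed 01:00] → before → no.
Result: A, C, H, N, U.

A, C, H, N, U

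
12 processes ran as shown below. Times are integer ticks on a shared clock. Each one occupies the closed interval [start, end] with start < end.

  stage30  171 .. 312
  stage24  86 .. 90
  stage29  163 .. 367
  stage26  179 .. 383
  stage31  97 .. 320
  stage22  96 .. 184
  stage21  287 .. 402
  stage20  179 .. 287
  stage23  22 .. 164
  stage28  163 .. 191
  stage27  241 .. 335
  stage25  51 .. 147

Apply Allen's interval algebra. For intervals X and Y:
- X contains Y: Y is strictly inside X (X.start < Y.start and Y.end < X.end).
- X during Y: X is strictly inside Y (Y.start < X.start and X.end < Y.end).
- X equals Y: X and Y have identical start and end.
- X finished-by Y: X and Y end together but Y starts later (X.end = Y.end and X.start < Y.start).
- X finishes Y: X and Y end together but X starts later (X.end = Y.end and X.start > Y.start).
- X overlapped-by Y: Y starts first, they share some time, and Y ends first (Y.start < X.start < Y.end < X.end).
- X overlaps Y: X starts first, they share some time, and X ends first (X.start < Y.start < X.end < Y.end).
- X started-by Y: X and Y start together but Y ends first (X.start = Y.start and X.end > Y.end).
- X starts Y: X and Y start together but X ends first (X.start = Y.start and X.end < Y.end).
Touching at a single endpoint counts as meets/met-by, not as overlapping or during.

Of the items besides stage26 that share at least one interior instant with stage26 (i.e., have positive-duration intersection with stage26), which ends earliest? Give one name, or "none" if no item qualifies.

Target stage26 = [179, 383].
stage20 [179, 287] → starts → candidate.
stage21 [287, 402] → overlapped-by → candidate.
stage22 [96, 184] → overlaps → candidate.
stage23 [22, 164] → before → excluded.
stage24 [86, 90] → before → excluded.
stage25 [51, 147] → before → excluded.
stage27 [241, 335] → during → candidate.
stage28 [163, 191] → overlaps → candidate.
stage29 [163, 367] → overlaps → candidate.
stage30 [171, 312] → overlaps → candidate.
stage31 [97, 320] → overlaps → candidate.
Among candidates, earliest end is 184 → stage22.

stage22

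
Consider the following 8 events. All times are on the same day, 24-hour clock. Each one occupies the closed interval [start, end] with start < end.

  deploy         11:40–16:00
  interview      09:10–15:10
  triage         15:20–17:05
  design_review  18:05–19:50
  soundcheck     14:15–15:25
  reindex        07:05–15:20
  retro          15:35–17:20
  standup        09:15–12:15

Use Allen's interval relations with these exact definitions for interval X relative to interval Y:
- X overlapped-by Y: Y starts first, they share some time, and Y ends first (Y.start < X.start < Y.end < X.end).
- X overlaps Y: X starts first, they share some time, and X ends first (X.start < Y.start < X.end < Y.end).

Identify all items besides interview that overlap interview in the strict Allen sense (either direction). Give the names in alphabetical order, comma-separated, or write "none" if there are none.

Target interview = [09:10, 15:10].
deploy [11:40, 16:00] → overlapped-by → yes.
design_review [18:05, 19:50] → after → no.
reindex [07:05, 15:20] → contains → no.
retro [15:35, 17:20] → after → no.
soundcheck [14:15, 15:25] → overlapped-by → yes.
standup [09:15, 12:15] → during → no.
triage [15:20, 17:05] → after → no.
Result: deploy, soundcheck.

deploy, soundcheck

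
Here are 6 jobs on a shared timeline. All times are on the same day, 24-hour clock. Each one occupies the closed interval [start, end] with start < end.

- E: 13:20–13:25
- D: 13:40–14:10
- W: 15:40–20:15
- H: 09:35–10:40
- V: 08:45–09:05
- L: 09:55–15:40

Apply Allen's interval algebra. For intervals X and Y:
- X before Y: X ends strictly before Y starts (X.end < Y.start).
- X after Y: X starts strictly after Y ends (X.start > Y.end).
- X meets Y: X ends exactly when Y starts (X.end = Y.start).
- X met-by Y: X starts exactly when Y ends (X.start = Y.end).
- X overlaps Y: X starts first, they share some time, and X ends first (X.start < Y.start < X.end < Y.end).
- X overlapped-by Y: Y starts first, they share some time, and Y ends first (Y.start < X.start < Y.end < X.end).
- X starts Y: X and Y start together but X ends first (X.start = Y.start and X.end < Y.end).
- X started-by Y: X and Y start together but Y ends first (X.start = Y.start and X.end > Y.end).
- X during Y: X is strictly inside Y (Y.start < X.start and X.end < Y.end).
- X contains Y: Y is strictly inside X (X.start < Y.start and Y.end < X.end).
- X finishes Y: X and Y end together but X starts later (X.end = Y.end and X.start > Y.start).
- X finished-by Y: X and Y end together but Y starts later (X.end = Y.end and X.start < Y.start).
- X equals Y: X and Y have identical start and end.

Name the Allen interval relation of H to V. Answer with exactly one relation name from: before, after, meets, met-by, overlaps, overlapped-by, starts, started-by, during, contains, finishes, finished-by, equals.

after

H = [09:35, 10:40]; V = [08:45, 09:05].
Compare endpoints: H.start > V.start, H.start > V.end, H.end > V.start, H.end > V.end.
That pattern is 'after'.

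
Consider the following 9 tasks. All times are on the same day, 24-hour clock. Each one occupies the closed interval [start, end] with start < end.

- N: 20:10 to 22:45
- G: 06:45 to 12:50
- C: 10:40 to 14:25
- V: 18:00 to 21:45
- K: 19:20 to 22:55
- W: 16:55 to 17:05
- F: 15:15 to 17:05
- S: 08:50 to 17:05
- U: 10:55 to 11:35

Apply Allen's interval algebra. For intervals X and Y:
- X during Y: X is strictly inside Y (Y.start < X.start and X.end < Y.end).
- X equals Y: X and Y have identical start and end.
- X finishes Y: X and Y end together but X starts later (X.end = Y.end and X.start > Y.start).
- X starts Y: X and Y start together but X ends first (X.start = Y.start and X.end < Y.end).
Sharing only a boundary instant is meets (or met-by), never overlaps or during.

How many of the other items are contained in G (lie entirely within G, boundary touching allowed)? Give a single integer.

Target G = [06:45, 12:50].
C [10:40, 14:25] → overlapped-by → no.
F [15:15, 17:05] → after → no.
K [19:20, 22:55] → after → no.
N [20:10, 22:45] → after → no.
S [08:50, 17:05] → overlapped-by → no.
U [10:55, 11:35] → during → counts.
V [18:00, 21:45] → after → no.
W [16:55, 17:05] → after → no.
Total: 1.

1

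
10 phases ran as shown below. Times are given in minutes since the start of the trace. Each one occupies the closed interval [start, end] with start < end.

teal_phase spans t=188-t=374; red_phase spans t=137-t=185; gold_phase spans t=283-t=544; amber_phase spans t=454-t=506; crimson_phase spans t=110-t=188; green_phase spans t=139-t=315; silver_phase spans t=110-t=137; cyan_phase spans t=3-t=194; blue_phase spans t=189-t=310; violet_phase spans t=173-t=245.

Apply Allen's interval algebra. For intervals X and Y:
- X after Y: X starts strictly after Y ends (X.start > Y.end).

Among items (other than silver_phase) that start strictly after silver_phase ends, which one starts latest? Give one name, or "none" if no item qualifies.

Target silver_phase = [t=110, t=137].
amber_phase [t=454, t=506] → after → candidate.
blue_phase [t=189, t=310] → after → candidate.
crimson_phase [t=110, t=188] → started-by → excluded.
cyan_phase [t=3, t=194] → contains → excluded.
gold_phase [t=283, t=544] → after → candidate.
green_phase [t=139, t=315] → after → candidate.
red_phase [t=137, t=185] → met-by → excluded.
teal_phase [t=188, t=374] → after → candidate.
violet_phase [t=173, t=245] → after → candidate.
Among candidates, latest start is t=454 → amber_phase.

amber_phase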